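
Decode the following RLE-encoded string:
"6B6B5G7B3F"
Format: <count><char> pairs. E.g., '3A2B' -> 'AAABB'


Expanding each <count><char> pair:
  6B -> 'BBBBBB'
  6B -> 'BBBBBB'
  5G -> 'GGGGG'
  7B -> 'BBBBBBB'
  3F -> 'FFF'

Decoded = BBBBBBBBBBBBGGGGGBBBBBBBFFF


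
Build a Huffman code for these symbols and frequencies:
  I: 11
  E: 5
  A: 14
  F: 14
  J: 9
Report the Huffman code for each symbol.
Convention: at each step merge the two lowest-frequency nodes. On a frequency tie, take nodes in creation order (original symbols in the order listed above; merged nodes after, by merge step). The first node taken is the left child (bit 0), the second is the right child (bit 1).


Huffman tree construction:
Step 1: Merge E(5) + J(9) = 14
Step 2: Merge I(11) + A(14) = 25
Step 3: Merge F(14) + (E+J)(14) = 28
Step 4: Merge (I+A)(25) + (F+(E+J))(28) = 53
Read each symbol's code off the tree from the root (left child = 0, right child = 1).

Codes:
  I: 00 (length 2)
  E: 110 (length 3)
  A: 01 (length 2)
  F: 10 (length 2)
  J: 111 (length 3)
Average code length: 120/53 = 2.2642 bits/symbol


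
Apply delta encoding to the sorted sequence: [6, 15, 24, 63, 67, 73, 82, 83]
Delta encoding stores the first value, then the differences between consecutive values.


First value: 6
Deltas:
  15 - 6 = 9
  24 - 15 = 9
  63 - 24 = 39
  67 - 63 = 4
  73 - 67 = 6
  82 - 73 = 9
  83 - 82 = 1


Delta encoded: [6, 9, 9, 39, 4, 6, 9, 1]


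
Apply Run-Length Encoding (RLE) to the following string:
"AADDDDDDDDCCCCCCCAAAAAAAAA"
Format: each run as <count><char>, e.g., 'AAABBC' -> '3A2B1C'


Scanning runs left to right:
  i=0: run of 'A' x 2 -> '2A'
  i=2: run of 'D' x 8 -> '8D'
  i=10: run of 'C' x 7 -> '7C'
  i=17: run of 'A' x 9 -> '9A'

RLE = 2A8D7C9A


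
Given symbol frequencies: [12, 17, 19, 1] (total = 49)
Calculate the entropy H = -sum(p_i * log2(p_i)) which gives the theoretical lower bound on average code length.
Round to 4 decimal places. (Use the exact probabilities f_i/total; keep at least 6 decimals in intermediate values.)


Per-symbol terms -p_i * log2(p_i) with p_i = f_i/49:
  p = 12/49 = 0.244898: log2(p) = -2.029747, -p*log2(p) = 0.497081
  p = 17/49 = 0.346939: log2(p) = -1.527247, -p*log2(p) = 0.529861
  p = 19/49 = 0.387755: log2(p) = -1.366782, -p*log2(p) = 0.529977
  p = 1/49 = 0.020408: log2(p) = -5.614710, -p*log2(p) = 0.114586
H = 0.497081 + 0.529861 + 0.529977 + 0.114586 = 1.671505

H = 1.6715 bits/symbol


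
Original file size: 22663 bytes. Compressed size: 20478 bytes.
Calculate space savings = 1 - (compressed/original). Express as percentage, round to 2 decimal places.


ratio = compressed/original = 20478/22663 = 0.903587
savings = 1 - ratio = 1 - 0.903587 = 0.096413
as a percentage: 0.096413 * 100 = 9.64%

Space savings = 1 - 20478/22663 = 9.64%


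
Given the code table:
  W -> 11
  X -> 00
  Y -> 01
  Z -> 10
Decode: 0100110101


Decoding:
01 -> Y
00 -> X
11 -> W
01 -> Y
01 -> Y


Result: YXWYY


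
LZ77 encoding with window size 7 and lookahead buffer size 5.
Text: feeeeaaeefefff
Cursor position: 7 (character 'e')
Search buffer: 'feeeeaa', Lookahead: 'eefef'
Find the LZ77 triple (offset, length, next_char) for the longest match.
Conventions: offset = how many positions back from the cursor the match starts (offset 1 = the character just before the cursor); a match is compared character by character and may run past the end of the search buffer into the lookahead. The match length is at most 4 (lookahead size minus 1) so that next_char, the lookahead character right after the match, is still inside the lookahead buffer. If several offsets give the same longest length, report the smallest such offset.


Try each offset into the search buffer:
  offset=1 (pos 6, char 'a'): match length 0
  offset=2 (pos 5, char 'a'): match length 0
  offset=3 (pos 4, char 'e'): match length 1
  offset=4 (pos 3, char 'e'): match length 2
  offset=5 (pos 2, char 'e'): match length 2
  offset=6 (pos 1, char 'e'): match length 2
  offset=7 (pos 0, char 'f'): match length 0
Longest match has length 2, found at offsets 4, 5, 6; take the smallest, offset 4.
next_char = character at position 7 + 2 = 9 -> 'f'

Best match: offset=4, length=2 (matching 'ee' starting at position 3)
LZ77 triple: (4, 2, 'f')


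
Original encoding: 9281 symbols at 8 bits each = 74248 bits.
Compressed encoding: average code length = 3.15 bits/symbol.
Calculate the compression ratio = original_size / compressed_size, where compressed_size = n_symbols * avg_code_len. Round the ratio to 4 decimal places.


original_size = n_symbols * orig_bits = 9281 * 8 = 74248 bits
compressed_size = n_symbols * avg_code_len = 9281 * 3.15 = 29235.15 bits
ratio = original_size / compressed_size = 74248 / 29235.15 = 2.5397

Compression ratio = 2.5397


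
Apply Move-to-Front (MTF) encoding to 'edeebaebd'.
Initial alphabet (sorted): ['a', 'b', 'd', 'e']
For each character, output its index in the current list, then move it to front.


MTF encoding:
'e': index 3 in ['a', 'b', 'd', 'e'] -> ['e', 'a', 'b', 'd']
'd': index 3 in ['e', 'a', 'b', 'd'] -> ['d', 'e', 'a', 'b']
'e': index 1 in ['d', 'e', 'a', 'b'] -> ['e', 'd', 'a', 'b']
'e': index 0 in ['e', 'd', 'a', 'b'] -> ['e', 'd', 'a', 'b']
'b': index 3 in ['e', 'd', 'a', 'b'] -> ['b', 'e', 'd', 'a']
'a': index 3 in ['b', 'e', 'd', 'a'] -> ['a', 'b', 'e', 'd']
'e': index 2 in ['a', 'b', 'e', 'd'] -> ['e', 'a', 'b', 'd']
'b': index 2 in ['e', 'a', 'b', 'd'] -> ['b', 'e', 'a', 'd']
'd': index 3 in ['b', 'e', 'a', 'd'] -> ['d', 'b', 'e', 'a']


Output: [3, 3, 1, 0, 3, 3, 2, 2, 3]


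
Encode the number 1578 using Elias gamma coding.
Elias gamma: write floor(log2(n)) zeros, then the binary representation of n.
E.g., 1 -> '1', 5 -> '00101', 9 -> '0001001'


num_bits = floor(log2(1578)) + 1 = 11
leading_zeros = num_bits - 1 = 10
binary(1578) = 11000101010

Elias gamma(1578) = '0000000000' + '11000101010' = 000000000011000101010 (21 bits)


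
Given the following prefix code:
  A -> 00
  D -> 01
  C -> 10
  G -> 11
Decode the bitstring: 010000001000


Decoding step by step:
Bits 01 -> D
Bits 00 -> A
Bits 00 -> A
Bits 00 -> A
Bits 10 -> C
Bits 00 -> A


Decoded message: DAAACA


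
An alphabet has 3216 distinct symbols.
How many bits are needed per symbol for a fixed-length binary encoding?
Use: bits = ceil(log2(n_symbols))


log2(3216) = 11.6511
Bracket: 2^11 = 2048 < 3216 <= 2^12 = 4096
So ceil(log2(3216)) = 12

bits = ceil(log2(3216)) = ceil(11.6511) = 12 bits


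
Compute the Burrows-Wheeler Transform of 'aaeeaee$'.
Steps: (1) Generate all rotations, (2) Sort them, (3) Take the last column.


Rotations (sorted):
  0: $aaeeaee -> last char: e
  1: aaeeaee$ -> last char: $
  2: aee$aaee -> last char: e
  3: aeeaee$a -> last char: a
  4: e$aaeeae -> last char: e
  5: eaee$aae -> last char: e
  6: ee$aaeea -> last char: a
  7: eeaee$aa -> last char: a


BWT = e$eaeeaa


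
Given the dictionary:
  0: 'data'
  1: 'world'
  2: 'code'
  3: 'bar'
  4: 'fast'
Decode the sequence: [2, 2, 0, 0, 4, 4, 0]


Look up each index in the dictionary:
  2 -> 'code'
  2 -> 'code'
  0 -> 'data'
  0 -> 'data'
  4 -> 'fast'
  4 -> 'fast'
  0 -> 'data'

Decoded: "code code data data fast fast data"


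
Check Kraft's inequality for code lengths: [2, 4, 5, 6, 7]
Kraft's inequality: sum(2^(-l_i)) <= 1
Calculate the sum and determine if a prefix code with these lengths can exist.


Sum = 2^(-2) + 2^(-4) + 2^(-5) + 2^(-6) + 2^(-7)
    = 0.25 + 0.0625 + 0.03125 + 0.015625 + 0.0078125
    = 47/128 = 0.3671875
Since 0.3671875 <= 1, Kraft's inequality IS satisfied.
A prefix code with these lengths CAN exist.

Kraft sum = 0.3671875. Satisfied.


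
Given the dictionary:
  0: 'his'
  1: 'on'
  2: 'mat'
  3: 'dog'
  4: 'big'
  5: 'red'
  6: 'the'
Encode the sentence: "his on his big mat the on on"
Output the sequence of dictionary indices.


Look up each word in the dictionary:
  'his' -> 0
  'on' -> 1
  'his' -> 0
  'big' -> 4
  'mat' -> 2
  'the' -> 6
  'on' -> 1
  'on' -> 1

Encoded: [0, 1, 0, 4, 2, 6, 1, 1]


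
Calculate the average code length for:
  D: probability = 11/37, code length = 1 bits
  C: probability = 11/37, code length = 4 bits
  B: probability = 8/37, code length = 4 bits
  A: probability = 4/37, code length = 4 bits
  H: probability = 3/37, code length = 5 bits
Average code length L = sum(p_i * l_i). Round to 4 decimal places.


Weighted contributions p_i * l_i:
  D: (11/37) * 1 = 11/37
  C: (11/37) * 4 = 44/37
  B: (8/37) * 4 = 32/37
  A: (4/37) * 4 = 16/37
  H: (3/37) * 5 = 15/37
Sum = (11 + 44 + 32 + 16 + 15)/37 = 118/37

L = 118/37 = 3.1892 bits/symbol


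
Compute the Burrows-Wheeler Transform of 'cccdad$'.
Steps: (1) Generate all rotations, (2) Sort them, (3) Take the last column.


Rotations (sorted):
  0: $cccdad -> last char: d
  1: ad$cccd -> last char: d
  2: cccdad$ -> last char: $
  3: ccdad$c -> last char: c
  4: cdad$cc -> last char: c
  5: d$cccda -> last char: a
  6: dad$ccc -> last char: c


BWT = dd$ccac


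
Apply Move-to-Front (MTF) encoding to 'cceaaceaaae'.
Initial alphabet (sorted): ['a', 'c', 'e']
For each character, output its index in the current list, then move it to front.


MTF encoding:
'c': index 1 in ['a', 'c', 'e'] -> ['c', 'a', 'e']
'c': index 0 in ['c', 'a', 'e'] -> ['c', 'a', 'e']
'e': index 2 in ['c', 'a', 'e'] -> ['e', 'c', 'a']
'a': index 2 in ['e', 'c', 'a'] -> ['a', 'e', 'c']
'a': index 0 in ['a', 'e', 'c'] -> ['a', 'e', 'c']
'c': index 2 in ['a', 'e', 'c'] -> ['c', 'a', 'e']
'e': index 2 in ['c', 'a', 'e'] -> ['e', 'c', 'a']
'a': index 2 in ['e', 'c', 'a'] -> ['a', 'e', 'c']
'a': index 0 in ['a', 'e', 'c'] -> ['a', 'e', 'c']
'a': index 0 in ['a', 'e', 'c'] -> ['a', 'e', 'c']
'e': index 1 in ['a', 'e', 'c'] -> ['e', 'a', 'c']


Output: [1, 0, 2, 2, 0, 2, 2, 2, 0, 0, 1]


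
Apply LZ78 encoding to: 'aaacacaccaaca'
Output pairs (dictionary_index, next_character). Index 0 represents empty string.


LZ78 encoding steps:
Dictionary: {0: ''}
Step 1: w='' (idx 0), next='a' -> output (0, 'a'), add 'a' as idx 1
Step 2: w='a' (idx 1), next='a' -> output (1, 'a'), add 'aa' as idx 2
Step 3: w='' (idx 0), next='c' -> output (0, 'c'), add 'c' as idx 3
Step 4: w='a' (idx 1), next='c' -> output (1, 'c'), add 'ac' as idx 4
Step 5: w='ac' (idx 4), next='c' -> output (4, 'c'), add 'acc' as idx 5
Step 6: w='aa' (idx 2), next='c' -> output (2, 'c'), add 'aac' as idx 6
Step 7: w='a' (idx 1), end of input -> output (1, '')


Encoded: [(0, 'a'), (1, 'a'), (0, 'c'), (1, 'c'), (4, 'c'), (2, 'c'), (1, '')]


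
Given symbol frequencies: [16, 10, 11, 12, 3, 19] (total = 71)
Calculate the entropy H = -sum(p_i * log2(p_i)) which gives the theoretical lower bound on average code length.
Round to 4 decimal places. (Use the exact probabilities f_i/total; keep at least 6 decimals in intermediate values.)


Per-symbol terms -p_i * log2(p_i) with p_i = f_i/71:
  p = 16/71 = 0.225352: log2(p) = -2.149747, -p*log2(p) = 0.484450
  p = 10/71 = 0.140845: log2(p) = -2.827819, -p*log2(p) = 0.398284
  p = 11/71 = 0.154930: log2(p) = -2.690316, -p*log2(p) = 0.416809
  p = 12/71 = 0.169014: log2(p) = -2.564785, -p*log2(p) = 0.433485
  p = 3/71 = 0.042254: log2(p) = -4.564785, -p*log2(p) = 0.192878
  p = 19/71 = 0.267606: log2(p) = -1.901820, -p*log2(p) = 0.508938
H = 0.484450 + 0.398284 + 0.416809 + 0.433485 + 0.192878 + 0.508938 = 2.434844

H = 2.4348 bits/symbol


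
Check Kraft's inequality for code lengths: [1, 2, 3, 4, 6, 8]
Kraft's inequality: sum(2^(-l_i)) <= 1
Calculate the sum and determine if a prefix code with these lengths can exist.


Sum = 2^(-1) + 2^(-2) + 2^(-3) + 2^(-4) + 2^(-6) + 2^(-8)
    = 0.5 + 0.25 + 0.125 + 0.0625 + 0.015625 + 0.00390625
    = 245/256 = 0.95703125
Since 0.95703125 <= 1, Kraft's inequality IS satisfied.
A prefix code with these lengths CAN exist.

Kraft sum = 0.95703125. Satisfied.


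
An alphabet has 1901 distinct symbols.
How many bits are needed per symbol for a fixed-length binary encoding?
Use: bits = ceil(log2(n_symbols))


log2(1901) = 10.8925
Bracket: 2^10 = 1024 < 1901 <= 2^11 = 2048
So ceil(log2(1901)) = 11

bits = ceil(log2(1901)) = ceil(10.8925) = 11 bits


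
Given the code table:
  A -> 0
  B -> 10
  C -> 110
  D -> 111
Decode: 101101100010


Decoding:
10 -> B
110 -> C
110 -> C
0 -> A
0 -> A
10 -> B


Result: BCCAAB


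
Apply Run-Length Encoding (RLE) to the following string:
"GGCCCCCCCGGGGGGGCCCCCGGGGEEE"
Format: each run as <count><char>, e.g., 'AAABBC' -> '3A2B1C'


Scanning runs left to right:
  i=0: run of 'G' x 2 -> '2G'
  i=2: run of 'C' x 7 -> '7C'
  i=9: run of 'G' x 7 -> '7G'
  i=16: run of 'C' x 5 -> '5C'
  i=21: run of 'G' x 4 -> '4G'
  i=25: run of 'E' x 3 -> '3E'

RLE = 2G7C7G5C4G3E


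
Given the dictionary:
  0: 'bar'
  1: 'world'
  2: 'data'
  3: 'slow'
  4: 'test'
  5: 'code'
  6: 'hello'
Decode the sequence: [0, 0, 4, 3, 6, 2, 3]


Look up each index in the dictionary:
  0 -> 'bar'
  0 -> 'bar'
  4 -> 'test'
  3 -> 'slow'
  6 -> 'hello'
  2 -> 'data'
  3 -> 'slow'

Decoded: "bar bar test slow hello data slow"


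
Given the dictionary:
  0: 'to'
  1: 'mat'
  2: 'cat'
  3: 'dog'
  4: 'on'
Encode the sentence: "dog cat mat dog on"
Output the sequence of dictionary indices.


Look up each word in the dictionary:
  'dog' -> 3
  'cat' -> 2
  'mat' -> 1
  'dog' -> 3
  'on' -> 4

Encoded: [3, 2, 1, 3, 4]


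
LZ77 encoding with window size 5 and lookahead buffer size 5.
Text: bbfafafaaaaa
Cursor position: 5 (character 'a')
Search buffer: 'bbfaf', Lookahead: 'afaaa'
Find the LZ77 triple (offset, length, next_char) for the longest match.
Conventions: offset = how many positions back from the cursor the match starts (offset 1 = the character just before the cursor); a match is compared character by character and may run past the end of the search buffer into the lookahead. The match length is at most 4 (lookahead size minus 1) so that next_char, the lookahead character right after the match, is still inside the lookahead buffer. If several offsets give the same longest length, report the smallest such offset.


Try each offset into the search buffer:
  offset=1 (pos 4, char 'f'): match length 0
  offset=2 (pos 3, char 'a'): match length 3
  offset=3 (pos 2, char 'f'): match length 0
  offset=4 (pos 1, char 'b'): match length 0
  offset=5 (pos 0, char 'b'): match length 0
Longest match has length 3 at offset 2.
next_char = character at position 5 + 3 = 8 -> 'a'

Best match: offset=2, length=3 (matching 'afa' starting at position 3)
LZ77 triple: (2, 3, 'a')


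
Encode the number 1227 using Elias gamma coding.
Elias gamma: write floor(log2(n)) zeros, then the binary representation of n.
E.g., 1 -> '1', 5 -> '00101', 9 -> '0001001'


num_bits = floor(log2(1227)) + 1 = 11
leading_zeros = num_bits - 1 = 10
binary(1227) = 10011001011

Elias gamma(1227) = '0000000000' + '10011001011' = 000000000010011001011 (21 bits)


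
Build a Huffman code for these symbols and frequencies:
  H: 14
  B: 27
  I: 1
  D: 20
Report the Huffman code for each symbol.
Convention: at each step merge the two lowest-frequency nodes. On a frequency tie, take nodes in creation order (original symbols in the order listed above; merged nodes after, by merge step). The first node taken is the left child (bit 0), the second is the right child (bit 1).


Huffman tree construction:
Step 1: Merge I(1) + H(14) = 15
Step 2: Merge (I+H)(15) + D(20) = 35
Step 3: Merge B(27) + ((I+H)+D)(35) = 62
Read each symbol's code off the tree from the root (left child = 0, right child = 1).

Codes:
  H: 101 (length 3)
  B: 0 (length 1)
  I: 100 (length 3)
  D: 11 (length 2)
Average code length: 112/62 = 1.8065 bits/symbol


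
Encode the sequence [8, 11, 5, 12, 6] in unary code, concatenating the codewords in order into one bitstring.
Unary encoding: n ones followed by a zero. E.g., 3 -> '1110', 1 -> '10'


Encode each number as n ones followed by a terminating 0:
  8 -> 111111110 (9 bits)
  11 -> 111111111110 (12 bits)
  5 -> 111110 (6 bits)
  12 -> 1111111111110 (13 bits)
  6 -> 1111110 (7 bits)
Total length = 9 + 12 + 6 + 13 + 7 = 47 bits.

Unary([8, 11, 5, 12, 6]) = 11111111011111111111011111011111111111101111110 (47 bits)


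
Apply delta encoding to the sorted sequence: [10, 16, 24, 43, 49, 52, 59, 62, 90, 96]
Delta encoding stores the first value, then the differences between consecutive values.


First value: 10
Deltas:
  16 - 10 = 6
  24 - 16 = 8
  43 - 24 = 19
  49 - 43 = 6
  52 - 49 = 3
  59 - 52 = 7
  62 - 59 = 3
  90 - 62 = 28
  96 - 90 = 6


Delta encoded: [10, 6, 8, 19, 6, 3, 7, 3, 28, 6]


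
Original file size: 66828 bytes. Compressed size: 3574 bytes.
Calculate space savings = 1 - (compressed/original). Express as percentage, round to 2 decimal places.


ratio = compressed/original = 3574/66828 = 0.053481
savings = 1 - ratio = 1 - 0.053481 = 0.946519
as a percentage: 0.946519 * 100 = 94.65%

Space savings = 1 - 3574/66828 = 94.65%


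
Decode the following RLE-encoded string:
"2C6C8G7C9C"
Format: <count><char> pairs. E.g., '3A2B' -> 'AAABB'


Expanding each <count><char> pair:
  2C -> 'CC'
  6C -> 'CCCCCC'
  8G -> 'GGGGGGGG'
  7C -> 'CCCCCCC'
  9C -> 'CCCCCCCCC'

Decoded = CCCCCCCCGGGGGGGGCCCCCCCCCCCCCCCC


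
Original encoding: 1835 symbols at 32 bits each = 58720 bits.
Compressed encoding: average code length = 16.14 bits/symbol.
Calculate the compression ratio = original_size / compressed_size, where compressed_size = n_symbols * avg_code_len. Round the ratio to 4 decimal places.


original_size = n_symbols * orig_bits = 1835 * 32 = 58720 bits
compressed_size = n_symbols * avg_code_len = 1835 * 16.14 = 29616.9 bits
ratio = original_size / compressed_size = 58720 / 29616.9 = 1.9827

Compression ratio = 1.9827


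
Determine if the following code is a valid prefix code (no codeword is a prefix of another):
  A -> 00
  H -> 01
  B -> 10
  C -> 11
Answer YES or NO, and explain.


Checking each pair (does one codeword prefix another?):
  A='00' vs H='01': no prefix
  A='00' vs B='10': no prefix
  A='00' vs C='11': no prefix
  H='01' vs A='00': no prefix
  H='01' vs B='10': no prefix
  H='01' vs C='11': no prefix
  B='10' vs A='00': no prefix
  B='10' vs H='01': no prefix
  B='10' vs C='11': no prefix
  C='11' vs A='00': no prefix
  C='11' vs H='01': no prefix
  C='11' vs B='10': no prefix
No violation found over all pairs.

YES -- this is a valid prefix code. No codeword is a prefix of any other codeword.


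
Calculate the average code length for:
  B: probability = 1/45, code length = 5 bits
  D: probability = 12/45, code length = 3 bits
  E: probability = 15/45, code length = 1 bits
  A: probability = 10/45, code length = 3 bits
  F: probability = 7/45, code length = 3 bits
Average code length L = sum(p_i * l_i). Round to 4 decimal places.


Weighted contributions p_i * l_i:
  B: (1/45) * 5 = 5/45
  D: (12/45) * 3 = 36/45
  E: (15/45) * 1 = 15/45
  A: (10/45) * 3 = 30/45
  F: (7/45) * 3 = 21/45
Sum = (5 + 36 + 15 + 30 + 21)/45 = 107/45

L = 107/45 = 2.3778 bits/symbol


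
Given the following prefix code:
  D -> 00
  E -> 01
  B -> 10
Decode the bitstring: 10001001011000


Decoding step by step:
Bits 10 -> B
Bits 00 -> D
Bits 10 -> B
Bits 01 -> E
Bits 01 -> E
Bits 10 -> B
Bits 00 -> D


Decoded message: BDBEEBD


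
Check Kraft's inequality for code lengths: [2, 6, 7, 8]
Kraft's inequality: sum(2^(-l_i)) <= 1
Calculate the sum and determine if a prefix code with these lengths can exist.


Sum = 2^(-2) + 2^(-6) + 2^(-7) + 2^(-8)
    = 0.25 + 0.015625 + 0.0078125 + 0.00390625
    = 71/256 = 0.27734375
Since 0.27734375 <= 1, Kraft's inequality IS satisfied.
A prefix code with these lengths CAN exist.

Kraft sum = 0.27734375. Satisfied.


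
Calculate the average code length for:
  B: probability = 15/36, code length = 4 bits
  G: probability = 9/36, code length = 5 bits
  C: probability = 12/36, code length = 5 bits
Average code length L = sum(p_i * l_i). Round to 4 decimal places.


Weighted contributions p_i * l_i:
  B: (15/36) * 4 = 60/36
  G: (9/36) * 5 = 45/36
  C: (12/36) * 5 = 60/36
Sum = (60 + 45 + 60)/36 = 165/36

L = 165/36 = 4.5833 bits/symbol


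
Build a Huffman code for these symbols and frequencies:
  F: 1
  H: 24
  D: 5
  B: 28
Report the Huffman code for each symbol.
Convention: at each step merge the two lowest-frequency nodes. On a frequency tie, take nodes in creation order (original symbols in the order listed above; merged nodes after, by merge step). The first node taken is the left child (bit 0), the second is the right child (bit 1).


Huffman tree construction:
Step 1: Merge F(1) + D(5) = 6
Step 2: Merge (F+D)(6) + H(24) = 30
Step 3: Merge B(28) + ((F+D)+H)(30) = 58
Read each symbol's code off the tree from the root (left child = 0, right child = 1).

Codes:
  F: 100 (length 3)
  H: 11 (length 2)
  D: 101 (length 3)
  B: 0 (length 1)
Average code length: 94/58 = 1.6207 bits/symbol


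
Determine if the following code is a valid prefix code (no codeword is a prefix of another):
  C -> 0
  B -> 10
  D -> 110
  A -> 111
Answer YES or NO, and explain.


Checking each pair (does one codeword prefix another?):
  C='0' vs B='10': no prefix
  C='0' vs D='110': no prefix
  C='0' vs A='111': no prefix
  B='10' vs C='0': no prefix
  B='10' vs D='110': no prefix
  B='10' vs A='111': no prefix
  D='110' vs C='0': no prefix
  D='110' vs B='10': no prefix
  D='110' vs A='111': no prefix
  A='111' vs C='0': no prefix
  A='111' vs B='10': no prefix
  A='111' vs D='110': no prefix
No violation found over all pairs.

YES -- this is a valid prefix code. No codeword is a prefix of any other codeword.


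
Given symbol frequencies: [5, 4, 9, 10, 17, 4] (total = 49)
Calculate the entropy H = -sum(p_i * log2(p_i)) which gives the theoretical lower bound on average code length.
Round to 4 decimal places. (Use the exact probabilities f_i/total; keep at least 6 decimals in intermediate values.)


Per-symbol terms -p_i * log2(p_i) with p_i = f_i/49:
  p = 5/49 = 0.102041: log2(p) = -3.292782, -p*log2(p) = 0.335998
  p = 4/49 = 0.081633: log2(p) = -3.614710, -p*log2(p) = 0.295078
  p = 9/49 = 0.183673: log2(p) = -2.444785, -p*log2(p) = 0.449042
  p = 10/49 = 0.204082: log2(p) = -2.292782, -p*log2(p) = 0.467915
  p = 17/49 = 0.346939: log2(p) = -1.527247, -p*log2(p) = 0.529861
  p = 4/49 = 0.081633: log2(p) = -3.614710, -p*log2(p) = 0.295078
H = 0.335998 + 0.295078 + 0.449042 + 0.467915 + 0.529861 + 0.295078 = 2.372972

H = 2.373 bits/symbol


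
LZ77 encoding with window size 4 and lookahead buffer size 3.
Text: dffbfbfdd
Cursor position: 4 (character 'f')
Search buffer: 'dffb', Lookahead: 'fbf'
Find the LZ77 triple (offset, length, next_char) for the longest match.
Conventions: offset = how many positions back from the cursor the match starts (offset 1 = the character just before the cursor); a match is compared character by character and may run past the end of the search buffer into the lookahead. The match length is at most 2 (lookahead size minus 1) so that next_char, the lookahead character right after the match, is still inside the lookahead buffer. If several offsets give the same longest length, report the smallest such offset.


Try each offset into the search buffer:
  offset=1 (pos 3, char 'b'): match length 0
  offset=2 (pos 2, char 'f'): match length 2
  offset=3 (pos 1, char 'f'): match length 1
  offset=4 (pos 0, char 'd'): match length 0
Longest match has length 2 at offset 2.
next_char = character at position 4 + 2 = 6 -> 'f'

Best match: offset=2, length=2 (matching 'fb' starting at position 2)
LZ77 triple: (2, 2, 'f')


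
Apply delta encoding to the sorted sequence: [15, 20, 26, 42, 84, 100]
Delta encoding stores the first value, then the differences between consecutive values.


First value: 15
Deltas:
  20 - 15 = 5
  26 - 20 = 6
  42 - 26 = 16
  84 - 42 = 42
  100 - 84 = 16


Delta encoded: [15, 5, 6, 16, 42, 16]


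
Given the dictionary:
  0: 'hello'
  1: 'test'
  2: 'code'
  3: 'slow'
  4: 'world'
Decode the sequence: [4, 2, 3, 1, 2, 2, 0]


Look up each index in the dictionary:
  4 -> 'world'
  2 -> 'code'
  3 -> 'slow'
  1 -> 'test'
  2 -> 'code'
  2 -> 'code'
  0 -> 'hello'

Decoded: "world code slow test code code hello"


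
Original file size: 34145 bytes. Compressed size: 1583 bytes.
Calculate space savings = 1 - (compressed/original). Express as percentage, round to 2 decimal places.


ratio = compressed/original = 1583/34145 = 0.046361
savings = 1 - ratio = 1 - 0.046361 = 0.953639
as a percentage: 0.953639 * 100 = 95.36%

Space savings = 1 - 1583/34145 = 95.36%


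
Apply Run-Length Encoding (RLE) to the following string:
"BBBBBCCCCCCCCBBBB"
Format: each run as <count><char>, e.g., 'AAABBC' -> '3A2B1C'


Scanning runs left to right:
  i=0: run of 'B' x 5 -> '5B'
  i=5: run of 'C' x 8 -> '8C'
  i=13: run of 'B' x 4 -> '4B'

RLE = 5B8C4B


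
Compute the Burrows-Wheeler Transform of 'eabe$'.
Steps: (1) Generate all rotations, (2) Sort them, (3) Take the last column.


Rotations (sorted):
  0: $eabe -> last char: e
  1: abe$e -> last char: e
  2: be$ea -> last char: a
  3: e$eab -> last char: b
  4: eabe$ -> last char: $


BWT = eeab$


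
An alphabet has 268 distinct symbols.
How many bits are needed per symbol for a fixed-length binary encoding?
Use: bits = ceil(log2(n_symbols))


log2(268) = 8.0661
Bracket: 2^8 = 256 < 268 <= 2^9 = 512
So ceil(log2(268)) = 9

bits = ceil(log2(268)) = ceil(8.0661) = 9 bits


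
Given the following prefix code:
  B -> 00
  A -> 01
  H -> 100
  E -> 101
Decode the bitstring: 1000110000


Decoding step by step:
Bits 100 -> H
Bits 01 -> A
Bits 100 -> H
Bits 00 -> B


Decoded message: HAHB


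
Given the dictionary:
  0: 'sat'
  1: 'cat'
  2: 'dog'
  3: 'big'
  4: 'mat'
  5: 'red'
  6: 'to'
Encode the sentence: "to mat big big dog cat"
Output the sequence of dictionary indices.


Look up each word in the dictionary:
  'to' -> 6
  'mat' -> 4
  'big' -> 3
  'big' -> 3
  'dog' -> 2
  'cat' -> 1

Encoded: [6, 4, 3, 3, 2, 1]


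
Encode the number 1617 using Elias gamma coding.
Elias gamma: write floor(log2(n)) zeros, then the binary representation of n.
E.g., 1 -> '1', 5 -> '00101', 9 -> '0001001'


num_bits = floor(log2(1617)) + 1 = 11
leading_zeros = num_bits - 1 = 10
binary(1617) = 11001010001

Elias gamma(1617) = '0000000000' + '11001010001' = 000000000011001010001 (21 bits)


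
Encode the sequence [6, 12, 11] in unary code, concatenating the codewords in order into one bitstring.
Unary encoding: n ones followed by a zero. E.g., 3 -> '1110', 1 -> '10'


Encode each number as n ones followed by a terminating 0:
  6 -> 1111110 (7 bits)
  12 -> 1111111111110 (13 bits)
  11 -> 111111111110 (12 bits)
Total length = 7 + 13 + 12 = 32 bits.

Unary([6, 12, 11]) = 11111101111111111110111111111110 (32 bits)


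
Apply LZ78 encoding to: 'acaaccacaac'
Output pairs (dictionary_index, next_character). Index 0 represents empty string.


LZ78 encoding steps:
Dictionary: {0: ''}
Step 1: w='' (idx 0), next='a' -> output (0, 'a'), add 'a' as idx 1
Step 2: w='' (idx 0), next='c' -> output (0, 'c'), add 'c' as idx 2
Step 3: w='a' (idx 1), next='a' -> output (1, 'a'), add 'aa' as idx 3
Step 4: w='c' (idx 2), next='c' -> output (2, 'c'), add 'cc' as idx 4
Step 5: w='a' (idx 1), next='c' -> output (1, 'c'), add 'ac' as idx 5
Step 6: w='aa' (idx 3), next='c' -> output (3, 'c'), add 'aac' as idx 6


Encoded: [(0, 'a'), (0, 'c'), (1, 'a'), (2, 'c'), (1, 'c'), (3, 'c')]


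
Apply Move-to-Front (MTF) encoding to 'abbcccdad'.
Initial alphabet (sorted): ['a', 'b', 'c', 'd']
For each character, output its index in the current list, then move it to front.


MTF encoding:
'a': index 0 in ['a', 'b', 'c', 'd'] -> ['a', 'b', 'c', 'd']
'b': index 1 in ['a', 'b', 'c', 'd'] -> ['b', 'a', 'c', 'd']
'b': index 0 in ['b', 'a', 'c', 'd'] -> ['b', 'a', 'c', 'd']
'c': index 2 in ['b', 'a', 'c', 'd'] -> ['c', 'b', 'a', 'd']
'c': index 0 in ['c', 'b', 'a', 'd'] -> ['c', 'b', 'a', 'd']
'c': index 0 in ['c', 'b', 'a', 'd'] -> ['c', 'b', 'a', 'd']
'd': index 3 in ['c', 'b', 'a', 'd'] -> ['d', 'c', 'b', 'a']
'a': index 3 in ['d', 'c', 'b', 'a'] -> ['a', 'd', 'c', 'b']
'd': index 1 in ['a', 'd', 'c', 'b'] -> ['d', 'a', 'c', 'b']


Output: [0, 1, 0, 2, 0, 0, 3, 3, 1]


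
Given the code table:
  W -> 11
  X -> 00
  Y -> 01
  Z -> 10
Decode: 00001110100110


Decoding:
00 -> X
00 -> X
11 -> W
10 -> Z
10 -> Z
01 -> Y
10 -> Z


Result: XXWZZYZ


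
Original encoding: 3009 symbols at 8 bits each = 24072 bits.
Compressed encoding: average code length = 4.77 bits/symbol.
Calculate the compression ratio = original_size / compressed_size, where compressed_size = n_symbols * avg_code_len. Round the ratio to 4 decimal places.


original_size = n_symbols * orig_bits = 3009 * 8 = 24072 bits
compressed_size = n_symbols * avg_code_len = 3009 * 4.77 = 14352.93 bits
ratio = original_size / compressed_size = 24072 / 14352.93 = 1.6771

Compression ratio = 1.6771


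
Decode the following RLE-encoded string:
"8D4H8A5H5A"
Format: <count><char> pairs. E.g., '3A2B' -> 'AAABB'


Expanding each <count><char> pair:
  8D -> 'DDDDDDDD'
  4H -> 'HHHH'
  8A -> 'AAAAAAAA'
  5H -> 'HHHHH'
  5A -> 'AAAAA'

Decoded = DDDDDDDDHHHHAAAAAAAAHHHHHAAAAA


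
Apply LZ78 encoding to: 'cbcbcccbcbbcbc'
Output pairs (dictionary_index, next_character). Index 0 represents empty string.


LZ78 encoding steps:
Dictionary: {0: ''}
Step 1: w='' (idx 0), next='c' -> output (0, 'c'), add 'c' as idx 1
Step 2: w='' (idx 0), next='b' -> output (0, 'b'), add 'b' as idx 2
Step 3: w='c' (idx 1), next='b' -> output (1, 'b'), add 'cb' as idx 3
Step 4: w='c' (idx 1), next='c' -> output (1, 'c'), add 'cc' as idx 4
Step 5: w='cb' (idx 3), next='c' -> output (3, 'c'), add 'cbc' as idx 5
Step 6: w='b' (idx 2), next='b' -> output (2, 'b'), add 'bb' as idx 6
Step 7: w='cbc' (idx 5), end of input -> output (5, '')


Encoded: [(0, 'c'), (0, 'b'), (1, 'b'), (1, 'c'), (3, 'c'), (2, 'b'), (5, '')]


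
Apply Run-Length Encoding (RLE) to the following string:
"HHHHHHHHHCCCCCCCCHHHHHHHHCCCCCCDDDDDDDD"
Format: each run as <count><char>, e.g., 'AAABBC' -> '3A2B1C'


Scanning runs left to right:
  i=0: run of 'H' x 9 -> '9H'
  i=9: run of 'C' x 8 -> '8C'
  i=17: run of 'H' x 8 -> '8H'
  i=25: run of 'C' x 6 -> '6C'
  i=31: run of 'D' x 8 -> '8D'

RLE = 9H8C8H6C8D


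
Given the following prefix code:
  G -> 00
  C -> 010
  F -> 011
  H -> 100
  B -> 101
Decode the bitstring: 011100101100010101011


Decoding step by step:
Bits 011 -> F
Bits 100 -> H
Bits 101 -> B
Bits 100 -> H
Bits 010 -> C
Bits 101 -> B
Bits 011 -> F


Decoded message: FHBHCBF


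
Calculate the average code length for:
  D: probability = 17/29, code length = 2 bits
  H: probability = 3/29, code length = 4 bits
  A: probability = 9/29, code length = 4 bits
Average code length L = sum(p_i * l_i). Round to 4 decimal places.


Weighted contributions p_i * l_i:
  D: (17/29) * 2 = 34/29
  H: (3/29) * 4 = 12/29
  A: (9/29) * 4 = 36/29
Sum = (34 + 12 + 36)/29 = 82/29

L = 82/29 = 2.8276 bits/symbol


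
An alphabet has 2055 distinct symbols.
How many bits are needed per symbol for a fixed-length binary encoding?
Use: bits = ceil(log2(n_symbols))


log2(2055) = 11.0049
Bracket: 2^11 = 2048 < 2055 <= 2^12 = 4096
So ceil(log2(2055)) = 12

bits = ceil(log2(2055)) = ceil(11.0049) = 12 bits


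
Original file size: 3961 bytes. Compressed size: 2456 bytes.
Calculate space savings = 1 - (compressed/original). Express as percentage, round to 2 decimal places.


ratio = compressed/original = 2456/3961 = 0.620045
savings = 1 - ratio = 1 - 0.620045 = 0.379955
as a percentage: 0.379955 * 100 = 38.0%

Space savings = 1 - 2456/3961 = 38.0%


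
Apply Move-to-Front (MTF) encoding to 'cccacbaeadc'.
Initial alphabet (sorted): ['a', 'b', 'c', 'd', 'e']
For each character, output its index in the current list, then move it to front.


MTF encoding:
'c': index 2 in ['a', 'b', 'c', 'd', 'e'] -> ['c', 'a', 'b', 'd', 'e']
'c': index 0 in ['c', 'a', 'b', 'd', 'e'] -> ['c', 'a', 'b', 'd', 'e']
'c': index 0 in ['c', 'a', 'b', 'd', 'e'] -> ['c', 'a', 'b', 'd', 'e']
'a': index 1 in ['c', 'a', 'b', 'd', 'e'] -> ['a', 'c', 'b', 'd', 'e']
'c': index 1 in ['a', 'c', 'b', 'd', 'e'] -> ['c', 'a', 'b', 'd', 'e']
'b': index 2 in ['c', 'a', 'b', 'd', 'e'] -> ['b', 'c', 'a', 'd', 'e']
'a': index 2 in ['b', 'c', 'a', 'd', 'e'] -> ['a', 'b', 'c', 'd', 'e']
'e': index 4 in ['a', 'b', 'c', 'd', 'e'] -> ['e', 'a', 'b', 'c', 'd']
'a': index 1 in ['e', 'a', 'b', 'c', 'd'] -> ['a', 'e', 'b', 'c', 'd']
'd': index 4 in ['a', 'e', 'b', 'c', 'd'] -> ['d', 'a', 'e', 'b', 'c']
'c': index 4 in ['d', 'a', 'e', 'b', 'c'] -> ['c', 'd', 'a', 'e', 'b']


Output: [2, 0, 0, 1, 1, 2, 2, 4, 1, 4, 4]


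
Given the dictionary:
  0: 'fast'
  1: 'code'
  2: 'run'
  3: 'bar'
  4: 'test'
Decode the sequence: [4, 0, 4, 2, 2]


Look up each index in the dictionary:
  4 -> 'test'
  0 -> 'fast'
  4 -> 'test'
  2 -> 'run'
  2 -> 'run'

Decoded: "test fast test run run"


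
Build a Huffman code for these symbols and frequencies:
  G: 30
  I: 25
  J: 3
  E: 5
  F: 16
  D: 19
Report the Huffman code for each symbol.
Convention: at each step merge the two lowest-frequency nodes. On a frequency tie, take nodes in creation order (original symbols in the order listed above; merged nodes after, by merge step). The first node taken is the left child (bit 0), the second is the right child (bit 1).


Huffman tree construction:
Step 1: Merge J(3) + E(5) = 8
Step 2: Merge (J+E)(8) + F(16) = 24
Step 3: Merge D(19) + ((J+E)+F)(24) = 43
Step 4: Merge I(25) + G(30) = 55
Step 5: Merge (D+((J+E)+F))(43) + (I+G)(55) = 98
Read each symbol's code off the tree from the root (left child = 0, right child = 1).

Codes:
  G: 11 (length 2)
  I: 10 (length 2)
  J: 0100 (length 4)
  E: 0101 (length 4)
  F: 011 (length 3)
  D: 00 (length 2)
Average code length: 228/98 = 2.3265 bits/symbol


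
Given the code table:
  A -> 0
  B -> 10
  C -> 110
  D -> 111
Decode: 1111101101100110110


Decoding:
111 -> D
110 -> C
110 -> C
110 -> C
0 -> A
110 -> C
110 -> C


Result: DCCCACC


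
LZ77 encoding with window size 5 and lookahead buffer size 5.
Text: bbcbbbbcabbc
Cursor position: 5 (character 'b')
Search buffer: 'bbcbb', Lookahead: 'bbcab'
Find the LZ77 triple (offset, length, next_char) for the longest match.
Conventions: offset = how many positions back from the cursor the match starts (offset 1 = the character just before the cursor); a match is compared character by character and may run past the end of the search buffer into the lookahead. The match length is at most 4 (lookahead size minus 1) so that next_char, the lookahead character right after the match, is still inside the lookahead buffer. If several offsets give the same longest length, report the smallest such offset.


Try each offset into the search buffer:
  offset=1 (pos 4, char 'b'): match length 2
  offset=2 (pos 3, char 'b'): match length 2
  offset=3 (pos 2, char 'c'): match length 0
  offset=4 (pos 1, char 'b'): match length 1
  offset=5 (pos 0, char 'b'): match length 3
Longest match has length 3 at offset 5.
next_char = character at position 5 + 3 = 8 -> 'a'

Best match: offset=5, length=3 (matching 'bbc' starting at position 0)
LZ77 triple: (5, 3, 'a')


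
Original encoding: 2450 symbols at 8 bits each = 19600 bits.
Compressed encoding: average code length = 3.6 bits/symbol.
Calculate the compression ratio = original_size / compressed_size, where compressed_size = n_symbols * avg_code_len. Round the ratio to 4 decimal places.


original_size = n_symbols * orig_bits = 2450 * 8 = 19600 bits
compressed_size = n_symbols * avg_code_len = 2450 * 3.6 = 8820.0 bits
ratio = original_size / compressed_size = 19600 / 8820.0 = 2.2222

Compression ratio = 2.2222


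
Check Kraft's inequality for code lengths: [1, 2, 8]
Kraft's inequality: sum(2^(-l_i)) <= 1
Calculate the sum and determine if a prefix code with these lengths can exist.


Sum = 2^(-1) + 2^(-2) + 2^(-8)
    = 0.5 + 0.25 + 0.00390625
    = 193/256 = 0.75390625
Since 0.75390625 <= 1, Kraft's inequality IS satisfied.
A prefix code with these lengths CAN exist.

Kraft sum = 0.75390625. Satisfied.


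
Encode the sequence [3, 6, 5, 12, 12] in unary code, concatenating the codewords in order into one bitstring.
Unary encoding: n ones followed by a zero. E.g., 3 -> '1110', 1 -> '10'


Encode each number as n ones followed by a terminating 0:
  3 -> 1110 (4 bits)
  6 -> 1111110 (7 bits)
  5 -> 111110 (6 bits)
  12 -> 1111111111110 (13 bits)
  12 -> 1111111111110 (13 bits)
Total length = 4 + 7 + 6 + 13 + 13 = 43 bits.

Unary([3, 6, 5, 12, 12]) = 1110111111011111011111111111101111111111110 (43 bits)


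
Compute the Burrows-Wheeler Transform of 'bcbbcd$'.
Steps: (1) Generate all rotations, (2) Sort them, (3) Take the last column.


Rotations (sorted):
  0: $bcbbcd -> last char: d
  1: bbcd$bc -> last char: c
  2: bcbbcd$ -> last char: $
  3: bcd$bcb -> last char: b
  4: cbbcd$b -> last char: b
  5: cd$bcbb -> last char: b
  6: d$bcbbc -> last char: c


BWT = dc$bbbc


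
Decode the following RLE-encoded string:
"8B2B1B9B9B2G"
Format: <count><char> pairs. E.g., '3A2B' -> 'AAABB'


Expanding each <count><char> pair:
  8B -> 'BBBBBBBB'
  2B -> 'BB'
  1B -> 'B'
  9B -> 'BBBBBBBBB'
  9B -> 'BBBBBBBBB'
  2G -> 'GG'

Decoded = BBBBBBBBBBBBBBBBBBBBBBBBBBBBBGG


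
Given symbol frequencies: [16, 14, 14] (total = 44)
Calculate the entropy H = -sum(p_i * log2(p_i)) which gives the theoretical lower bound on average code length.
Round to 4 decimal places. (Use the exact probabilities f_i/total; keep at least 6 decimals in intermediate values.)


Per-symbol terms -p_i * log2(p_i) with p_i = f_i/44:
  p = 16/44 = 0.363636: log2(p) = -1.459432, -p*log2(p) = 0.530702
  p = 14/44 = 0.318182: log2(p) = -1.652077, -p*log2(p) = 0.525661
  p = 14/44 = 0.318182: log2(p) = -1.652077, -p*log2(p) = 0.525661
H = 0.530702 + 0.525661 + 0.525661 = 1.582024

H = 1.582 bits/symbol


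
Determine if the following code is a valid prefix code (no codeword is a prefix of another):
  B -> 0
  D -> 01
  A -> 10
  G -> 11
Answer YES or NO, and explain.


Checking each pair (does one codeword prefix another?):
  B='0' vs D='01': prefix -- VIOLATION

NO -- this is NOT a valid prefix code. B (0) is a prefix of D (01).


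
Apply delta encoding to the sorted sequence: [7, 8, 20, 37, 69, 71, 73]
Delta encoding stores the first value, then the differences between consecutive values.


First value: 7
Deltas:
  8 - 7 = 1
  20 - 8 = 12
  37 - 20 = 17
  69 - 37 = 32
  71 - 69 = 2
  73 - 71 = 2


Delta encoded: [7, 1, 12, 17, 32, 2, 2]


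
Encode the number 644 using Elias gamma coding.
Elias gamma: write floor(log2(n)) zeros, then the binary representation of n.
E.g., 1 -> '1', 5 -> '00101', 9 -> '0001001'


num_bits = floor(log2(644)) + 1 = 10
leading_zeros = num_bits - 1 = 9
binary(644) = 1010000100

Elias gamma(644) = '000000000' + '1010000100' = 0000000001010000100 (19 bits)


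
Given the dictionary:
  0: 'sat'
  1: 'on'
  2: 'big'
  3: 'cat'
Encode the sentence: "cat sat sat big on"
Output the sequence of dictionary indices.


Look up each word in the dictionary:
  'cat' -> 3
  'sat' -> 0
  'sat' -> 0
  'big' -> 2
  'on' -> 1

Encoded: [3, 0, 0, 2, 1]


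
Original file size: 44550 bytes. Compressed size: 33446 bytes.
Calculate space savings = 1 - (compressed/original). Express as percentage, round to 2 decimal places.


ratio = compressed/original = 33446/44550 = 0.750752
savings = 1 - ratio = 1 - 0.750752 = 0.249248
as a percentage: 0.249248 * 100 = 24.92%

Space savings = 1 - 33446/44550 = 24.92%


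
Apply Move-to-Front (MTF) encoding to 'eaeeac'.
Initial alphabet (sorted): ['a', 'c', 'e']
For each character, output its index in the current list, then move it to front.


MTF encoding:
'e': index 2 in ['a', 'c', 'e'] -> ['e', 'a', 'c']
'a': index 1 in ['e', 'a', 'c'] -> ['a', 'e', 'c']
'e': index 1 in ['a', 'e', 'c'] -> ['e', 'a', 'c']
'e': index 0 in ['e', 'a', 'c'] -> ['e', 'a', 'c']
'a': index 1 in ['e', 'a', 'c'] -> ['a', 'e', 'c']
'c': index 2 in ['a', 'e', 'c'] -> ['c', 'a', 'e']


Output: [2, 1, 1, 0, 1, 2]
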